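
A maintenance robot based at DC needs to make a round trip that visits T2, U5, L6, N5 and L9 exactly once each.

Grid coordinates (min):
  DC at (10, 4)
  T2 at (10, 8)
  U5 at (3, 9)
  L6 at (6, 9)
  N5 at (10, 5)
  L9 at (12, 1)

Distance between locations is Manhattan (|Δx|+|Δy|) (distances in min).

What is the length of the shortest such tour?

34 min — the shortest possible round trip.

DC-T2-U5-L6-N5-L9-DC: 4+8+3+8+6+5 = 34
DC-T2-U5-L6-L9-N5-DC: 4+8+3+14+6+1 = 36
DC-T2-U5-N5-L6-L9-DC: 4+8+11+8+14+5 = 50
DC-T2-U5-N5-L9-L6-DC: 4+8+11+6+14+9 = 52
DC-T2-U5-L9-L6-N5-DC: 4+8+17+14+8+1 = 52
DC-T2-U5-L9-N5-L6-DC: 4+8+17+6+8+9 = 52
DC-T2-L6-U5-N5-L9-DC: 4+5+3+11+6+5 = 34
DC-T2-L6-U5-L9-N5-DC: 4+5+3+17+6+1 = 36
DC-T2-L6-N5-U5-L9-DC: 4+5+8+11+17+5 = 50
DC-T2-L6-N5-L9-U5-DC: 4+5+8+6+17+12 = 52
DC-T2-L6-L9-U5-N5-DC: 4+5+14+17+11+1 = 52
DC-T2-L6-L9-N5-U5-DC: 4+5+14+6+11+12 = 52
DC-T2-N5-U5-L6-L9-DC: 4+3+11+3+14+5 = 40
DC-T2-N5-U5-L9-L6-DC: 4+3+11+17+14+9 = 58
… (46 more)
The minimum is 34.
One optimal route: DC → T2 → U5 → L6 → N5 → L9 → DC (or its reverse).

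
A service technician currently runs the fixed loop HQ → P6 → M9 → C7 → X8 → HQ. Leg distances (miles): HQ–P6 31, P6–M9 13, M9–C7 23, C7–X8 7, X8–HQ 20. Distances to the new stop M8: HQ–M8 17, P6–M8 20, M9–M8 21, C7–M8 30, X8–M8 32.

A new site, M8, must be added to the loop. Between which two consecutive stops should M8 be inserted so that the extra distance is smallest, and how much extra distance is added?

Insertion cost between consecutive stops i–j is d(i,M8) + d(M8,j) − d(i,j):
  between HQ and P6: 17 + 20 − 31 = 6
  between P6 and M9: 20 + 21 − 13 = 28
  between M9 and C7: 21 + 30 − 23 = 28
  between C7 and X8: 30 + 32 − 7 = 55
  between X8 and HQ: 32 + 17 − 20 = 29
Cheapest insertion is between HQ and P6, adding 6.
New total = 94 + 6 = 100.

Minimum extra distance: 6 miles, inserting M8 between HQ and P6.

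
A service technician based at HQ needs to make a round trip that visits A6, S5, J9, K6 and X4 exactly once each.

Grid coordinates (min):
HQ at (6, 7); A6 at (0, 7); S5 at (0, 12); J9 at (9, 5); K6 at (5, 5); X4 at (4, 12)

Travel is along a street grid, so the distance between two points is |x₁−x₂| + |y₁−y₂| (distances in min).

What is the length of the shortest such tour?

Shortest round trip = 32 min.

HQ → A6 → S5 → J9 → K6 → X4 → HQ: 6+5+16+4+8+7 = 46
HQ → A6 → S5 → J9 → X4 → K6 → HQ: 6+5+16+12+8+3 = 50
HQ → A6 → S5 → K6 → J9 → X4 → HQ: 6+5+12+4+12+7 = 46
HQ → A6 → S5 → K6 → X4 → J9 → HQ: 6+5+12+8+12+5 = 48
HQ → A6 → S5 → X4 → J9 → K6 → HQ: 6+5+4+12+4+3 = 34
HQ → A6 → S5 → X4 → K6 → J9 → HQ: 6+5+4+8+4+5 = 32
HQ → A6 → J9 → S5 → K6 → X4 → HQ: 6+11+16+12+8+7 = 60
HQ → A6 → J9 → S5 → X4 → K6 → HQ: 6+11+16+4+8+3 = 48
HQ → A6 → J9 → K6 → S5 → X4 → HQ: 6+11+4+12+4+7 = 44
HQ → A6 → J9 → K6 → X4 → S5 → HQ: 6+11+4+8+4+11 = 44
HQ → A6 → J9 → X4 → S5 → K6 → HQ: 6+11+12+4+12+3 = 48
HQ → A6 → J9 → X4 → K6 → S5 → HQ: 6+11+12+8+12+11 = 60
HQ → A6 → K6 → S5 → J9 → X4 → HQ: 6+7+12+16+12+7 = 60
HQ → A6 → K6 → S5 → X4 → J9 → HQ: 6+7+12+4+12+5 = 46
… (46 more)
The minimum is 32.
One optimal route: HQ → A6 → S5 → X4 → K6 → J9 → HQ (or its reverse).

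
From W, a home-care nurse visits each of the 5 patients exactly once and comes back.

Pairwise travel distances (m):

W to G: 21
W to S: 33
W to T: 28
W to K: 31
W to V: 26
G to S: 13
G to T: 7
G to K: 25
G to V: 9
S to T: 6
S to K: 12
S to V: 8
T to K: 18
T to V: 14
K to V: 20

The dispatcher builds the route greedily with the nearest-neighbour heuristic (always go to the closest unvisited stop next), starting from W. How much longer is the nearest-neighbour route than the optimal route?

Excess over optimum: 2 m.

From W: G=21, V=26, T=28, K=31, S=33 → choose G (21).
From G: T=7, V=9, S=13, K=25 → choose T (7).
From T: S=6, V=14, K=18 → choose S (6).
From S: V=8, K=12 → choose V (8).
From V: K=20 → choose K (20).
NN route W → G → T → S → V → K → W costs 93.
Optimal: W → K → S → T → G → V → W costs 91 (by enumerating all 60 distinct tours).
Excess = 93 − 91 = 2.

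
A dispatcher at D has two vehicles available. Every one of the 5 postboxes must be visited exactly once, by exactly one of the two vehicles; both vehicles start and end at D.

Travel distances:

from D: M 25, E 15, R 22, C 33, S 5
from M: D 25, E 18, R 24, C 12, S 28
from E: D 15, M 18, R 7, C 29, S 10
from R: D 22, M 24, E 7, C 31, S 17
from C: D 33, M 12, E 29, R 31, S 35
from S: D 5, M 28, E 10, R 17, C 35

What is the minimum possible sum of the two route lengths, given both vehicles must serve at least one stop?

Minimum combined distance: 100.

Try each way of splitting the stops between the two vehicles (each non-empty) and, for each split, find the best tour for each vehicle:
  {M} + {E, R, C, S}: 50 + 86 = 136
  {E} + {M, R, C, S}: 30 + 90 = 120
  {M, E} + {R, C, S}: 58 + 86 = 144
  {R} + {M, E, C, S}: 44 + 78 = 122
  {M, R} + {E, C, S}: 71 + 77 = 148
  {E, R} + {M, C, S}: 44 + 77 = 121
  … (15 splits in total)
  {M, E, R, C} + {S}: 90 + 10 = 100  ← best
Best: vehicle 1 D → M → C → R → E → D = 90; vehicle 2 D → S → D = 10; combined 100.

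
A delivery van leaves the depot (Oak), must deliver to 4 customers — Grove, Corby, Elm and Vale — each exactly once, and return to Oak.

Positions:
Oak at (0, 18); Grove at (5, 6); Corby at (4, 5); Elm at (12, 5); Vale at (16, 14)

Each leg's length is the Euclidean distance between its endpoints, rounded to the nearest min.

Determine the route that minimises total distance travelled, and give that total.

Shortest round trip = 48 min.

With 4 stops there are 4!/2 = 12 distinct round trips (a route and its reverse cost the same).
Oak → Grove → Corby → Elm → Vale → Oak: 13+1+8+10+16 = 48
Oak → Grove → Corby → Vale → Elm → Oak: 13+1+15+10+18 = 57
Oak → Grove → Elm → Corby → Vale → Oak: 13+7+8+15+16 = 59
Oak → Grove → Elm → Vale → Corby → Oak: 13+7+10+15+14 = 59
Oak → Grove → Vale → Corby → Elm → Oak: 13+14+15+8+18 = 68
Oak → Grove → Vale → Elm → Corby → Oak: 13+14+10+8+14 = 59
Oak → Corby → Grove → Elm → Vale → Oak: 14+1+7+10+16 = 48
Oak → Corby → Grove → Vale → Elm → Oak: 14+1+14+10+18 = 57
Oak → Corby → Elm → Grove → Vale → Oak: 14+8+7+14+16 = 59
Oak → Corby → Vale → Grove → Elm → Oak: 14+15+14+7+18 = 68
Oak → Elm → Grove → Corby → Vale → Oak: 18+7+1+15+16 = 57
Oak → Elm → Corby → Grove → Vale → Oak: 18+8+1+14+16 = 57
The minimum is 48.
One optimal route: Oak → Grove → Corby → Elm → Vale → Oak (or its reverse).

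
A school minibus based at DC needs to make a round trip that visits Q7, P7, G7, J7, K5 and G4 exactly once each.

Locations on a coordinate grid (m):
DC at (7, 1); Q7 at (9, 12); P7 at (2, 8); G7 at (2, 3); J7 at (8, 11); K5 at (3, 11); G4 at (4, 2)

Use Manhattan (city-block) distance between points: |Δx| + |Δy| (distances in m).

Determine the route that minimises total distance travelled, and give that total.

36 m — the shortest possible round trip.

There are 360 distinct closed tours to check (reversals are equivalent).
DC → Q7 → P7 → G7 → J7 → K5 → G4 → DC: 13+11+5+14+5+10+4 = 62
DC → Q7 → P7 → G7 → J7 → G4 → K5 → DC: 13+11+5+14+13+10+14 = 80
DC → Q7 → P7 → G7 → K5 → J7 → G4 → DC: 13+11+5+9+5+13+4 = 60
DC → Q7 → P7 → G7 → K5 → G4 → J7 → DC: 13+11+5+9+10+13+11 = 72
DC → Q7 → P7 → G7 → G4 → J7 → K5 → DC: 13+11+5+3+13+5+14 = 64
DC → Q7 → P7 → G7 → G4 → K5 → J7 → DC: 13+11+5+3+10+5+11 = 58
DC → Q7 → P7 → J7 → G7 → K5 → G4 → DC: 13+11+9+14+9+10+4 = 70
DC → Q7 → P7 → J7 → G7 → G4 → K5 → DC: 13+11+9+14+3+10+14 = 74
… (352 more)
DC → Q7 → J7 → K5 → P7 → G7 → G4 → DC: 13+2+5+4+5+3+4 = 36  ← best
The minimum is 36.
One optimal route: DC → Q7 → J7 → K5 → P7 → G7 → G4 → DC (or its reverse).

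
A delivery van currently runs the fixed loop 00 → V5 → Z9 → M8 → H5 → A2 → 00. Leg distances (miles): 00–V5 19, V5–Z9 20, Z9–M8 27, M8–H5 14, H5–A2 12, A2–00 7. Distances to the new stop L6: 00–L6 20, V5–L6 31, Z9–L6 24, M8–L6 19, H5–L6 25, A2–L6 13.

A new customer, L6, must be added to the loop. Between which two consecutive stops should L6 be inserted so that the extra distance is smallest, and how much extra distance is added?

Insertion cost between consecutive stops i–j is d(i,L6) + d(L6,j) − d(i,j):
  between 00 and V5: 20 + 31 − 19 = 32
  between V5 and Z9: 31 + 24 − 20 = 35
  between Z9 and M8: 24 + 19 − 27 = 16
  between M8 and H5: 19 + 25 − 14 = 30
  between H5 and A2: 25 + 13 − 12 = 26
  between A2 and 00: 13 + 20 − 7 = 26
Cheapest insertion is between Z9 and M8, adding 16.
New total = 99 + 16 = 115.

Minimum extra distance: 16 miles, inserting L6 between Z9 and M8.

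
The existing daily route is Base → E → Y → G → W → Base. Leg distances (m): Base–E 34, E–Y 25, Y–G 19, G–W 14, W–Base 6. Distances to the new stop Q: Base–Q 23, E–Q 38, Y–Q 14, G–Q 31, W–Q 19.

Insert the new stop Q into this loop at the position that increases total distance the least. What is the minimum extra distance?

Insertion cost between consecutive stops i–j is d(i,Q) + d(Q,j) − d(i,j):
  between Base and E: 23 + 38 − 34 = 27
  between E and Y: 38 + 14 − 25 = 27
  between Y and G: 14 + 31 − 19 = 26
  between G and W: 31 + 19 − 14 = 36
  between W and Base: 19 + 23 − 6 = 36
Cheapest insertion is between Y and G, adding 26.
New total = 98 + 26 = 124.

+26 m — insert Q between Y and G.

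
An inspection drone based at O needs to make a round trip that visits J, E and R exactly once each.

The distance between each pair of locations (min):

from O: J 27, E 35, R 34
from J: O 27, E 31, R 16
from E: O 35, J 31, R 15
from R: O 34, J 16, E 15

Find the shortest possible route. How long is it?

93 min — the shortest possible round trip.

O - J - E - R - O: 27+31+15+34 = 107
O - J - R - E - O: 27+16+15+35 = 93
O - E - J - R - O: 35+31+16+34 = 116
The minimum is 93.
One optimal route: O → J → R → E → O (or its reverse).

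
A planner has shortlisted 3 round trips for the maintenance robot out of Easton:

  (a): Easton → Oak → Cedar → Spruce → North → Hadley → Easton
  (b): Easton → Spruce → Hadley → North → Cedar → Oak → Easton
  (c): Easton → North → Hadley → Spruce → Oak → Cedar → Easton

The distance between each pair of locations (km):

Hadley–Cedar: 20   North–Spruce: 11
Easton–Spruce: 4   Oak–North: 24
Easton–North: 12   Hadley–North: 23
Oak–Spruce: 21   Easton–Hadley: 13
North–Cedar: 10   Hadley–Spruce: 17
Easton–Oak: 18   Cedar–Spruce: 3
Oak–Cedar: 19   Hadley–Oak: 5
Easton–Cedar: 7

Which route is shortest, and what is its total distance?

(a): 18 + 19 + 3 + 11 + 23 + 13 = 87
(b): 4 + 17 + 23 + 10 + 19 + 18 = 91
(c): 12 + 23 + 17 + 21 + 19 + 7 = 99

87 km — (a) is the shortest.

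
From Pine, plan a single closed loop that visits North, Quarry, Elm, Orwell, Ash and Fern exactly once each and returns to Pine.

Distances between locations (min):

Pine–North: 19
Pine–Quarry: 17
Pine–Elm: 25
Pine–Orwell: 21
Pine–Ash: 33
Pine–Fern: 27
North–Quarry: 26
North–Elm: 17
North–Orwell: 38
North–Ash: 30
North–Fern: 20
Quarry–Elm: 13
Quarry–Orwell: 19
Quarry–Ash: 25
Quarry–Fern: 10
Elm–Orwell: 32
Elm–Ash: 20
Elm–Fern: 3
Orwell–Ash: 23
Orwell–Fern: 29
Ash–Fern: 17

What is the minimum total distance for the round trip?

Minimum total distance: 115 min.

There are 360 distinct closed tours to check (reversals are equivalent).
Pine-North-Quarry-Elm-Orwell-Ash-Fern-Pine: 19+26+13+32+23+17+27 = 157
Pine-North-Quarry-Elm-Orwell-Fern-Ash-Pine: 19+26+13+32+29+17+33 = 169
Pine-North-Quarry-Elm-Ash-Orwell-Fern-Pine: 19+26+13+20+23+29+27 = 157
Pine-North-Quarry-Elm-Ash-Fern-Orwell-Pine: 19+26+13+20+17+29+21 = 145
Pine-North-Quarry-Elm-Fern-Orwell-Ash-Pine: 19+26+13+3+29+23+33 = 146
Pine-North-Quarry-Elm-Fern-Ash-Orwell-Pine: 19+26+13+3+17+23+21 = 122
Pine-North-Quarry-Orwell-Elm-Ash-Fern-Pine: 19+26+19+32+20+17+27 = 160
Pine-North-Quarry-Orwell-Elm-Fern-Ash-Pine: 19+26+19+32+3+17+33 = 149
… (352 more)
Pine-North-Elm-Fern-Ash-Orwell-Quarry-Pine: 19+17+3+17+23+19+17 = 115  ← best
The minimum is 115.
One optimal route: Pine → North → Elm → Fern → Ash → Orwell → Quarry → Pine (or its reverse).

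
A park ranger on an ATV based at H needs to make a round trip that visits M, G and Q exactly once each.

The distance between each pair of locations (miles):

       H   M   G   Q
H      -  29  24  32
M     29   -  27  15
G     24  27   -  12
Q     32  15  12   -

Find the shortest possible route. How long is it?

80 miles — the shortest possible round trip.

There are 3 distinct closed tours to check (reversals are equivalent).
H-M-G-Q-H: 29+27+12+32 = 100
H-M-Q-G-H: 29+15+12+24 = 80
H-G-M-Q-H: 24+27+15+32 = 98
The minimum is 80.
One optimal route: H → M → Q → G → H (or its reverse).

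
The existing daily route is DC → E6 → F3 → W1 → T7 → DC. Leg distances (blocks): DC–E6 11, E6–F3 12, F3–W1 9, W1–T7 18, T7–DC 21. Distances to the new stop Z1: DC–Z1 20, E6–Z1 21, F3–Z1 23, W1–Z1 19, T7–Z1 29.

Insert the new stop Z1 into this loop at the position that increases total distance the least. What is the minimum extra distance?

Insertion cost between consecutive stops i–j is d(i,Z1) + d(Z1,j) − d(i,j):
  between DC and E6: 20 + 21 − 11 = 30
  between E6 and F3: 21 + 23 − 12 = 32
  between F3 and W1: 23 + 19 − 9 = 33
  between W1 and T7: 19 + 29 − 18 = 30
  between T7 and DC: 29 + 20 − 21 = 28
Cheapest insertion is between T7 and DC, adding 28.
New total = 71 + 28 = 99.

Minimum extra distance: 28 blocks, inserting Z1 between T7 and DC.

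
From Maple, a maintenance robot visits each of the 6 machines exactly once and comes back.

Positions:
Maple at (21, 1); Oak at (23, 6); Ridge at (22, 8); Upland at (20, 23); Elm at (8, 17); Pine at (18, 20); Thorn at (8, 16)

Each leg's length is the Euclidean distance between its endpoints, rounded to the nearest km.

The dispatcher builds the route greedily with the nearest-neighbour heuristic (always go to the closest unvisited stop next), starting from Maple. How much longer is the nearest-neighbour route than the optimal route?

The nearest-neighbour route is 1 km longer than optimal.

From Maple: Oak=5, Ridge=7, Pine=19, Thorn=20, Elm=21, Upland=22 → choose Oak (5).
From Oak: Ridge=2, Pine=15, Upland=17, Thorn=18, Elm=19 → choose Ridge (2).
From Ridge: Pine=13, Upland=15, Thorn=16, Elm=17 → choose Pine (13).
From Pine: Upland=4, Elm=10, Thorn=11 → choose Upland (4).
From Upland: Elm=13, Thorn=14 → choose Elm (13).
From Elm: Thorn=1 → choose Thorn (1).
NN route Maple → Oak → Ridge → Pine → Upland → Elm → Thorn → Maple costs 58.
Optimal: Maple → Oak → Ridge → Upland → Pine → Elm → Thorn → Maple costs 57 (by enumerating all 360 distinct tours).
Excess = 58 − 57 = 1.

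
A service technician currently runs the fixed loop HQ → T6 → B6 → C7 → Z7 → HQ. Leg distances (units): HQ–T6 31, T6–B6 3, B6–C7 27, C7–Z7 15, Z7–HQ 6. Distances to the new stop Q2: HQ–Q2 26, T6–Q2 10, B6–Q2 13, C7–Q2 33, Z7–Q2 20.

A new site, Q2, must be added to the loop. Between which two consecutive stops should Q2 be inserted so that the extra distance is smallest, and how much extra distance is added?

Insertion cost between consecutive stops i–j is d(i,Q2) + d(Q2,j) − d(i,j):
  between HQ and T6: 26 + 10 − 31 = 5
  between T6 and B6: 10 + 13 − 3 = 20
  between B6 and C7: 13 + 33 − 27 = 19
  between C7 and Z7: 33 + 20 − 15 = 38
  between Z7 and HQ: 20 + 26 − 6 = 40
Cheapest insertion is between HQ and T6, adding 5.
New total = 82 + 5 = 87.

Minimum extra distance: 5, inserting Q2 between HQ and T6.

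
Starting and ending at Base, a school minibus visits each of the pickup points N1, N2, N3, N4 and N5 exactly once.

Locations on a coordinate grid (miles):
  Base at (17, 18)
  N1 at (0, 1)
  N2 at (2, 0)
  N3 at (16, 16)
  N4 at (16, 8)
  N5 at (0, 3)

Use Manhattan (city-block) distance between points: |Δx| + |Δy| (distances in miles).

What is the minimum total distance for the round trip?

Minimum total distance: 70 miles.

There are 60 distinct closed tours to check (reversals are equivalent).
Base - N1 - N2 - N3 - N4 - N5 - Base: 34+3+30+8+21+32 = 128
Base - N1 - N2 - N3 - N5 - N4 - Base: 34+3+30+29+21+11 = 128
Base - N1 - N2 - N4 - N3 - N5 - Base: 34+3+22+8+29+32 = 128
Base - N1 - N2 - N4 - N5 - N3 - Base: 34+3+22+21+29+3 = 112
Base - N1 - N2 - N5 - N3 - N4 - Base: 34+3+5+29+8+11 = 90
Base - N1 - N2 - N5 - N4 - N3 - Base: 34+3+5+21+8+3 = 74
Base - N1 - N3 - N2 - N4 - N5 - Base: 34+31+30+22+21+32 = 170
Base - N1 - N3 - N2 - N5 - N4 - Base: 34+31+30+5+21+11 = 132
Base - N1 - N3 - N4 - N2 - N5 - Base: 34+31+8+22+5+32 = 132
Base - N1 - N3 - N4 - N5 - N2 - Base: 34+31+8+21+5+33 = 132
Base - N1 - N3 - N5 - N2 - N4 - Base: 34+31+29+5+22+11 = 132
Base - N1 - N3 - N5 - N4 - N2 - Base: 34+31+29+21+22+33 = 170
Base - N1 - N4 - N2 - N3 - N5 - Base: 34+23+22+30+29+32 = 170
Base - N1 - N4 - N2 - N5 - N3 - Base: 34+23+22+5+29+3 = 116
… (46 more)
Base - N2 - N1 - N5 - N4 - N3 - Base: 33+3+2+21+8+3 = 70  ← best
The minimum is 70.
One optimal route: Base → N2 → N1 → N5 → N4 → N3 → Base (or its reverse).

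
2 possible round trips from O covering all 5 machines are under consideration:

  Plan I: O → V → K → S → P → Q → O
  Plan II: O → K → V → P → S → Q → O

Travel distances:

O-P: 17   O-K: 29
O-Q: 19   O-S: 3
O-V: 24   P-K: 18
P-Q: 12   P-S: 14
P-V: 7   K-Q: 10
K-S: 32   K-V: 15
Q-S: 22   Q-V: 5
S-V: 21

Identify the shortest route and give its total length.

Plan I: 24 + 15 + 32 + 14 + 12 + 19 = 116
Plan II: 29 + 15 + 7 + 14 + 22 + 19 = 106

106 — Plan II is the shortest.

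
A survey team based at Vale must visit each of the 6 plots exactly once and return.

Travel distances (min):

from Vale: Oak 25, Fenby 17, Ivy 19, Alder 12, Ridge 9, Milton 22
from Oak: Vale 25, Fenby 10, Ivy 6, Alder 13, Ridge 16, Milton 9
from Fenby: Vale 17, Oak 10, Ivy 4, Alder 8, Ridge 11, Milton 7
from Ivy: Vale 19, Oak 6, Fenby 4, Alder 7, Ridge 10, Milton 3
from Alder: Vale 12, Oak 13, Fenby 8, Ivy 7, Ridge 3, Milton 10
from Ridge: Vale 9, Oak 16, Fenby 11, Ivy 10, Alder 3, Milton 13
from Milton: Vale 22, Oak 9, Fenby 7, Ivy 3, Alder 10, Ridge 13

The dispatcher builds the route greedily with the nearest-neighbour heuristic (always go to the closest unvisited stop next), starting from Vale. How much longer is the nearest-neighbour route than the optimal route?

Excess over optimum: 6 min.

From Vale: Ridge=9, Alder=12, Fenby=17, Ivy=19, Milton=22, Oak=25 → choose Ridge (9).
From Ridge: Alder=3, Ivy=10, Fenby=11, Milton=13, Oak=16 → choose Alder (3).
From Alder: Ivy=7, Fenby=8, Milton=10, Oak=13 → choose Ivy (7).
From Ivy: Milton=3, Fenby=4, Oak=6 → choose Milton (3).
From Milton: Fenby=7, Oak=9 → choose Fenby (7).
From Fenby: Oak=10 → choose Oak (10).
NN route Vale → Ridge → Alder → Ivy → Milton → Fenby → Oak → Vale costs 64.
Optimal: Vale → Fenby → Oak → Ivy → Milton → Alder → Ridge → Vale costs 58 (by enumerating all 360 distinct tours).
Excess = 64 − 58 = 6.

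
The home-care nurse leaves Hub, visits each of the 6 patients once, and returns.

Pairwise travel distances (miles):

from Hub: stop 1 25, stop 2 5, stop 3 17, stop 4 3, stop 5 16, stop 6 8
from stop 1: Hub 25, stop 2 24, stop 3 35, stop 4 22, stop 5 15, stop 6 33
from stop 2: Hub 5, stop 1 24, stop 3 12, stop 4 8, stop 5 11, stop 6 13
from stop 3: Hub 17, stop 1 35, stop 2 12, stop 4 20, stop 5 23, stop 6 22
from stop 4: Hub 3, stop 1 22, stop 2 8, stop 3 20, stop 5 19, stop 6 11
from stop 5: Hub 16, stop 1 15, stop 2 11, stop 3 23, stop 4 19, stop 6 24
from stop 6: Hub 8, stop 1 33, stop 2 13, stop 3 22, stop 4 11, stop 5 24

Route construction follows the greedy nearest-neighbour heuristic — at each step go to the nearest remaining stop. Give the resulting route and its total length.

Nearest-neighbour total = 109 miles; route Hub → stop 4 → stop 2 → stop 5 → stop 1 → stop 6 → stop 3 → Hub.

Hub → [stop 4:3 / stop 2:5 / stop 6:8 / stop 5:16 / stop 3:17 / stop 1:25] → stop 4 (3)
stop 4 → [stop 2:8 / stop 6:11 / stop 5:19 / stop 3:20 / stop 1:22] → stop 2 (8)
stop 2 → [stop 5:11 / stop 3:12 / stop 6:13 / stop 1:24] → stop 5 (11)
stop 5 → [stop 1:15 / stop 3:23 / stop 6:24] → stop 1 (15)
stop 1 → [stop 6:33 / stop 3:35] → stop 6 (33)
stop 6 → [stop 3:22] → stop 3 (22)
Return stop 3→Hub: 17.
Total = 3 + 8 + 11 + 15 + 33 + 22 + 17 = 109.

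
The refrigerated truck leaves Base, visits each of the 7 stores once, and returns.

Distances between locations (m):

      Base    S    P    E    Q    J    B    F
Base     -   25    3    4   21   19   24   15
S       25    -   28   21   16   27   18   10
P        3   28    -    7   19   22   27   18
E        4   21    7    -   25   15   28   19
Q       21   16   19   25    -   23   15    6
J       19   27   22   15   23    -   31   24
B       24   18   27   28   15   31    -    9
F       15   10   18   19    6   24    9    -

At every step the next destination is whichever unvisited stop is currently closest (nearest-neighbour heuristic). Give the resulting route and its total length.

At Base the remaining stops are P 3, E 4, F 15, J 19, Q 21, B 24, S 25; go to P.
At P the remaining stops are E 7, F 18, Q 19, J 22, B 27, S 28; go to E.
At E the remaining stops are J 15, F 19, S 21, Q 25, B 28; go to J.
At J the remaining stops are Q 23, F 24, S 27, B 31; go to Q.
At Q the remaining stops are F 6, B 15, S 16; go to F.
At F the remaining stops are B 9, S 10; go to B.
At B the remaining stops are S 18; go to S.
Return S→Base: 25.
Total = 3 + 7 + 15 + 23 + 6 + 9 + 18 + 25 = 106.

Total distance 106 m via the nearest-neighbour route Base → P → E → J → Q → F → B → S → Base.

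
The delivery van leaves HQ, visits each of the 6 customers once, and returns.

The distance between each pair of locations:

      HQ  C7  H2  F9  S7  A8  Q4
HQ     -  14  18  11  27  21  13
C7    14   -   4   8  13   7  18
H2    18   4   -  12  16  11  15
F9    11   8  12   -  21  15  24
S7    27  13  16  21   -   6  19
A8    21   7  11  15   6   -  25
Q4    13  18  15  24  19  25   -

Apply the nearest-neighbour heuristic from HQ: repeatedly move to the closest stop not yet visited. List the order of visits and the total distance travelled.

Nearest-neighbour total = 72; route HQ → F9 → C7 → H2 → A8 → S7 → Q4 → HQ.

From HQ: distances to unvisited — F9=11, Q4=13, C7=14, H2=18, A8=21, S7=27. Nearest is F9 (11).
From F9: distances to unvisited — C7=8, H2=12, A8=15, S7=21, Q4=24. Nearest is C7 (8).
From C7: distances to unvisited — H2=4, A8=7, S7=13, Q4=18. Nearest is H2 (4).
From H2: distances to unvisited — A8=11, Q4=15, S7=16. Nearest is A8 (11).
From A8: distances to unvisited — S7=6, Q4=25. Nearest is S7 (6).
From S7: distances to unvisited — Q4=19. Nearest is Q4 (19).
Return Q4→HQ: 13.
Total = 11 + 8 + 4 + 11 + 6 + 19 + 13 = 72.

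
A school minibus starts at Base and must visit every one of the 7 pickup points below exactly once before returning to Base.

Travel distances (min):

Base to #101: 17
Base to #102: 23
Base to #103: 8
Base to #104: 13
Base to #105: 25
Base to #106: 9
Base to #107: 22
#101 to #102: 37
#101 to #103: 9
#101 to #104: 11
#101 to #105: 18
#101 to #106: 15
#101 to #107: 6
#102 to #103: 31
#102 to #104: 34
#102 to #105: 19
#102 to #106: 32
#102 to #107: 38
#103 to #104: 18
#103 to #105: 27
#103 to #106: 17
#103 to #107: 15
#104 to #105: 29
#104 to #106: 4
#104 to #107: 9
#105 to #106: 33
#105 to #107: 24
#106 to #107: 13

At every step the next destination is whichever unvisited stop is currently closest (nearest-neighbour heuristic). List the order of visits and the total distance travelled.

At Base the remaining stops are #103 8, #106 9, #104 13, #101 17, #107 22, #102 23, #105 25; go to #103.
At #103 the remaining stops are #101 9, #107 15, #106 17, #104 18, #105 27, #102 31; go to #101.
At #101 the remaining stops are #107 6, #104 11, #106 15, #105 18, #102 37; go to #107.
At #107 the remaining stops are #104 9, #106 13, #105 24, #102 38; go to #104.
At #104 the remaining stops are #106 4, #105 29, #102 34; go to #106.
At #106 the remaining stops are #102 32, #105 33; go to #102.
At #102 the remaining stops are #105 19; go to #105.
Return #105→Base: 25.
Total = 8 + 9 + 6 + 9 + 4 + 32 + 19 + 25 = 112.

112 min along Base → #103 → #101 → #107 → #104 → #106 → #102 → #105 → Base.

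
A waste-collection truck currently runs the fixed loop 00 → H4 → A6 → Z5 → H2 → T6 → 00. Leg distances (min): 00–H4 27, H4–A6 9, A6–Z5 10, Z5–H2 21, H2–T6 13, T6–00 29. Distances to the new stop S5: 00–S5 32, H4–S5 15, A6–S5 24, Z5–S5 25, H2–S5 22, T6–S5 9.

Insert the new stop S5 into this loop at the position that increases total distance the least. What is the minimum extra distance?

Adding 12 min by placing S5 on the T6–00 leg.

Insertion cost between consecutive stops i–j is d(i,S5) + d(S5,j) − d(i,j):
  between 00 and H4: 32 + 15 − 27 = 20
  between H4 and A6: 15 + 24 − 9 = 30
  between A6 and Z5: 24 + 25 − 10 = 39
  between Z5 and H2: 25 + 22 − 21 = 26
  between H2 and T6: 22 + 9 − 13 = 18
  between T6 and 00: 9 + 32 − 29 = 12
Cheapest insertion is between T6 and 00, adding 12.
New total = 109 + 12 = 121.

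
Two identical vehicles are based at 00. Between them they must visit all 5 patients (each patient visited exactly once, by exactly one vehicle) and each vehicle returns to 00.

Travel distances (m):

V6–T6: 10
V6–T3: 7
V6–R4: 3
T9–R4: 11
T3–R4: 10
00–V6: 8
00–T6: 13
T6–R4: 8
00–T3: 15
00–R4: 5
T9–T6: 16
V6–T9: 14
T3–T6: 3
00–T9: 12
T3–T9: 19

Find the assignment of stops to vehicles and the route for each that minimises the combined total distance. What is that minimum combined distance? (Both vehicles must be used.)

Check every non-empty split of the stops between the two vehicles; for each half take its own optimal tour:
  {V6} + {T3, T9, T6, R4}: 16 + 46 = 62
  {T3} + {V6, T9, T6, R4}: 30 + 46 = 76
  {V6, T3} + {T9, T6, R4}: 30 + 41 = 71
  {T9} + {V6, T3, T6, R4}: 24 + 31 = 55
  {V6, T9} + {T3, T6, R4}: 34 + 31 = 65
  {T3, T9} + {V6, T6, R4}: 46 + 31 = 77
  … (15 splits in total)
Best: vehicle 1 00 → T9 → 00 = 24; vehicle 2 00 → V6 → T3 → T6 → R4 → 00 = 31; combined 55.

Minimum combined distance: 55 m.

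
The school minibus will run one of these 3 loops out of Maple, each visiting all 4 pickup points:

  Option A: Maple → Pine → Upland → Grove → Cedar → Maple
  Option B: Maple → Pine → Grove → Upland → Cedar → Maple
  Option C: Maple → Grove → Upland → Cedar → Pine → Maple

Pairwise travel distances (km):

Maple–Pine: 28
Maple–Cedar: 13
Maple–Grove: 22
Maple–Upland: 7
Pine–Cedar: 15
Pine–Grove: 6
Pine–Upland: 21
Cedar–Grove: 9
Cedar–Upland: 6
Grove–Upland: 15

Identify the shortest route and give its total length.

Option A: 28 + 21 + 15 + 9 + 13 = 86
Option B: 28 + 6 + 15 + 6 + 13 = 68
Option C: 22 + 15 + 6 + 15 + 28 = 86

Shortest is Option B, total 68 km.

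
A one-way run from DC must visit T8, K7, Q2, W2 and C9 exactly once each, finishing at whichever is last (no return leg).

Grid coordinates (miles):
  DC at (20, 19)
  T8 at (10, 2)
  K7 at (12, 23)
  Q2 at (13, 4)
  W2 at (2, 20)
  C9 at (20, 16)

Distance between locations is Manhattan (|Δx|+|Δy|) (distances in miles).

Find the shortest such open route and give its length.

There are 5! = 120 possible orderings.
DC→T8→K7→Q2→W2→C9: 27+23+20+27+22 = 119
DC→T8→K7→Q2→C9→W2: 27+23+20+19+22 = 111
DC→T8→K7→W2→Q2→C9: 27+23+13+27+19 = 109
DC→T8→K7→W2→C9→Q2: 27+23+13+22+19 = 104
DC→T8→K7→C9→Q2→W2: 27+23+15+19+27 = 111
DC→T8→K7→C9→W2→Q2: 27+23+15+22+27 = 114
DC→T8→Q2→K7→W2→C9: 27+5+20+13+22 = 87
DC→T8→Q2→K7→C9→W2: 27+5+20+15+22 = 89
DC→T8→Q2→W2→K7→C9: 27+5+27+13+15 = 87
DC→T8→Q2→W2→C9→K7: 27+5+27+22+15 = 96
DC→T8→Q2→C9→K7→W2: 27+5+19+15+13 = 79
DC→T8→Q2→C9→W2→K7: 27+5+19+22+13 = 86
DC→T8→W2→K7→Q2→C9: 27+26+13+20+19 = 105
DC→T8→W2→K7→C9→Q2: 27+26+13+15+19 = 100
… (106 more)
DC→C9→K7→W2→T8→Q2: 3+15+13+26+5 = 62  ← best
The minimum is 62.
One shortest path: DC → C9 → K7 → W2 → T8 → Q2.

Minimum one-way distance = 62 miles.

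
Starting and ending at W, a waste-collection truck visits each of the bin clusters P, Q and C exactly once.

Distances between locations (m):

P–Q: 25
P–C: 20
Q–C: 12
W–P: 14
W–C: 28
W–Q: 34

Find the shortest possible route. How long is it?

Minimum total distance: 79 m.

With 3 stops there are 3!/2 = 3 distinct round trips (a route and its reverse cost the same).
W-P-Q-C-W: 14+25+12+28 = 79
W-P-C-Q-W: 14+20+12+34 = 80
W-Q-P-C-W: 34+25+20+28 = 107
The minimum is 79.
One optimal route: W → P → Q → C → W (or its reverse).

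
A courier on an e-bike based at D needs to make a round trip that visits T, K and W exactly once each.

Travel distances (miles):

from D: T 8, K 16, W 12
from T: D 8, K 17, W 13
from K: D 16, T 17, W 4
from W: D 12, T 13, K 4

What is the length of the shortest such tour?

41 miles — the shortest possible round trip.

D-T-K-W-D: 8+17+4+12 = 41
D-T-W-K-D: 8+13+4+16 = 41
D-K-T-W-D: 16+17+13+12 = 58
The minimum is 41.
One optimal route: D → T → K → W → D (or its reverse).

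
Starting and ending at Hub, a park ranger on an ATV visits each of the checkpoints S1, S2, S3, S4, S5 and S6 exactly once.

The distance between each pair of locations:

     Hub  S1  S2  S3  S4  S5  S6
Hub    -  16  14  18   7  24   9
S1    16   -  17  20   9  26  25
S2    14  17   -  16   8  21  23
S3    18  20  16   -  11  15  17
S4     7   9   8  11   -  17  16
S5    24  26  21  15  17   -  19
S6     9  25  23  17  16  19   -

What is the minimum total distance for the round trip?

Hub→S1→S2→S3→S4→S5→S6→Hub: 16+17+16+11+17+19+9 = 105
Hub→S1→S2→S3→S4→S6→S5→Hub: 16+17+16+11+16+19+24 = 119
Hub→S1→S2→S3→S5→S4→S6→Hub: 16+17+16+15+17+16+9 = 106
Hub→S1→S2→S3→S5→S6→S4→Hub: 16+17+16+15+19+16+7 = 106
Hub→S1→S2→S3→S6→S4→S5→Hub: 16+17+16+17+16+17+24 = 123
Hub→S1→S2→S3→S6→S5→S4→Hub: 16+17+16+17+19+17+7 = 109
Hub→S1→S2→S4→S3→S5→S6→Hub: 16+17+8+11+15+19+9 = 95
Hub→S1→S2→S4→S3→S6→S5→Hub: 16+17+8+11+17+19+24 = 112
… (352 more)
Hub→S1→S4→S2→S3→S5→S6→Hub: 16+9+8+16+15+19+9 = 92  ← best
The minimum is 92.
One optimal route: Hub → S1 → S4 → S2 → S3 → S5 → S6 → Hub (or its reverse).

Minimum total distance: 92.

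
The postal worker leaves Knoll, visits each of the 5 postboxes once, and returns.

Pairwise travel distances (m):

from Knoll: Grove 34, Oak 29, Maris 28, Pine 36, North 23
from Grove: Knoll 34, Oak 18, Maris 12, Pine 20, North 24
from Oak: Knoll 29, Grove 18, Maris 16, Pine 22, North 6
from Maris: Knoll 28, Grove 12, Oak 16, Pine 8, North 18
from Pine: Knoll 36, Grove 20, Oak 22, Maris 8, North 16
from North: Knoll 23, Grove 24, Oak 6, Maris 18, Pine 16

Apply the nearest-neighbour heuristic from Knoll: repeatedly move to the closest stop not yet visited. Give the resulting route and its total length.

107 m along Knoll → North → Oak → Maris → Pine → Grove → Knoll.

From Knoll: distances to unvisited — North=23, Maris=28, Oak=29, Grove=34, Pine=36. Nearest is North (23).
From North: distances to unvisited — Oak=6, Pine=16, Maris=18, Grove=24. Nearest is Oak (6).
From Oak: distances to unvisited — Maris=16, Grove=18, Pine=22. Nearest is Maris (16).
From Maris: distances to unvisited — Pine=8, Grove=12. Nearest is Pine (8).
From Pine: distances to unvisited — Grove=20. Nearest is Grove (20).
Return Grove→Knoll: 34.
Total = 23 + 6 + 16 + 8 + 20 + 34 = 107.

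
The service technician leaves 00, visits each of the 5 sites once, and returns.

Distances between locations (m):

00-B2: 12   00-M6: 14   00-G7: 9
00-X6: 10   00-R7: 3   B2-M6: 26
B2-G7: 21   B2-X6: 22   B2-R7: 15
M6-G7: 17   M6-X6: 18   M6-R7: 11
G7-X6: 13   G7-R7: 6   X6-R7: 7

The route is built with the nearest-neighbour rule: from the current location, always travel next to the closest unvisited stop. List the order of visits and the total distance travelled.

Total distance 78 m via the nearest-neighbour route 00 → R7 → G7 → X6 → M6 → B2 → 00.

From 00: distances to unvisited — R7=3, G7=9, X6=10, B2=12, M6=14. Nearest is R7 (3).
From R7: distances to unvisited — G7=6, X6=7, M6=11, B2=15. Nearest is G7 (6).
From G7: distances to unvisited — X6=13, M6=17, B2=21. Nearest is X6 (13).
From X6: distances to unvisited — M6=18, B2=22. Nearest is M6 (18).
From M6: distances to unvisited — B2=26. Nearest is B2 (26).
Return B2→00: 12.
Total = 3 + 6 + 13 + 18 + 26 + 12 = 78.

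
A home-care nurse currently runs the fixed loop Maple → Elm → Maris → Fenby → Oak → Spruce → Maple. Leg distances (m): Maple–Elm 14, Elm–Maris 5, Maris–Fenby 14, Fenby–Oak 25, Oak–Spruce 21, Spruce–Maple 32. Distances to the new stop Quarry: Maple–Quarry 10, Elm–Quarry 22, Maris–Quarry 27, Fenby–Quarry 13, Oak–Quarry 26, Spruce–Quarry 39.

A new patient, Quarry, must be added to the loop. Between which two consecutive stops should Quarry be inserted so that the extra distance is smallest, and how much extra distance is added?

+14 m — insert Quarry between Fenby and Oak.

Insertion cost between consecutive stops i–j is d(i,Quarry) + d(Quarry,j) − d(i,j):
  between Maple and Elm: 10 + 22 − 14 = 18
  between Elm and Maris: 22 + 27 − 5 = 44
  between Maris and Fenby: 27 + 13 − 14 = 26
  between Fenby and Oak: 13 + 26 − 25 = 14
  between Oak and Spruce: 26 + 39 − 21 = 44
  between Spruce and Maple: 39 + 10 − 32 = 17
Cheapest insertion is between Fenby and Oak, adding 14.
New total = 111 + 14 = 125.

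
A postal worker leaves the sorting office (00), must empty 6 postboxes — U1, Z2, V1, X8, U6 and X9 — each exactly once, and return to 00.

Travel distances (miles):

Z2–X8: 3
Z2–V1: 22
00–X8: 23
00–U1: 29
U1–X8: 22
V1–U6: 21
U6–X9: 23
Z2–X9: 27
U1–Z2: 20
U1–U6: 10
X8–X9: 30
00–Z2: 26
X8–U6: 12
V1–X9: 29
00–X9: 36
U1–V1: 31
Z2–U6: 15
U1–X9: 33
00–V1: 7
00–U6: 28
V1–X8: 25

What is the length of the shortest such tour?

00-U1-Z2-V1-X8-U6-X9-00: 29+20+22+25+12+23+36 = 167
00-U1-Z2-V1-X8-X9-U6-00: 29+20+22+25+30+23+28 = 177
00-U1-Z2-V1-U6-X8-X9-00: 29+20+22+21+12+30+36 = 170
00-U1-Z2-V1-U6-X9-X8-00: 29+20+22+21+23+30+23 = 168
00-U1-Z2-V1-X9-X8-U6-00: 29+20+22+29+30+12+28 = 170
00-U1-Z2-V1-X9-U6-X8-00: 29+20+22+29+23+12+23 = 158
00-U1-Z2-X8-V1-U6-X9-00: 29+20+3+25+21+23+36 = 157
00-U1-Z2-X8-V1-X9-U6-00: 29+20+3+25+29+23+28 = 157
… (352 more)
00-V1-X9-U6-U1-Z2-X8-00: 7+29+23+10+20+3+23 = 115  ← best
The minimum is 115.
One optimal route: 00 → V1 → X9 → U6 → U1 → Z2 → X8 → 00 (or its reverse).

115 miles — the shortest possible round trip.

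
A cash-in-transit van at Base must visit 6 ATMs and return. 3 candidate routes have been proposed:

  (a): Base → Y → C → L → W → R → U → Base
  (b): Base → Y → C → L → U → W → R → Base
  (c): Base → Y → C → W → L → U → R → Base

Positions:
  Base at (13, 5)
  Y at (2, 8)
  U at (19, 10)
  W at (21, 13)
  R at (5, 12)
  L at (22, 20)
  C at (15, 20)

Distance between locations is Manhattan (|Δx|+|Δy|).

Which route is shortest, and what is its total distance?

(a): 14 + 25 + 7 + 8 + 17 + 16 + 11 = 98
(b): 14 + 25 + 7 + 13 + 5 + 17 + 15 = 96
(c): 14 + 25 + 13 + 8 + 13 + 16 + 15 = 104

96 — (b) is the shortest.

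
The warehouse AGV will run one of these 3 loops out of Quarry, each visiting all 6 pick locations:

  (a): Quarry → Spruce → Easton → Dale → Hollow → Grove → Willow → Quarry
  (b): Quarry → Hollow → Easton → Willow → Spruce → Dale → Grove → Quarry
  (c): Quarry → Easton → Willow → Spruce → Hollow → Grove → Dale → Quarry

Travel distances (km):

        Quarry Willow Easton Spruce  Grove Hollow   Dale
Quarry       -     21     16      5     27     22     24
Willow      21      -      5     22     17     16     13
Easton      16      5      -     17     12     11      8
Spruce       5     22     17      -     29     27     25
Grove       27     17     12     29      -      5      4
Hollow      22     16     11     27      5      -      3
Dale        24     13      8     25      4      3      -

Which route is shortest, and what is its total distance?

76 km — (a) is the shortest.

(a): 5 + 17 + 8 + 3 + 5 + 17 + 21 = 76
(b): 22 + 11 + 5 + 22 + 25 + 4 + 27 = 116
(c): 16 + 5 + 22 + 27 + 5 + 4 + 24 = 103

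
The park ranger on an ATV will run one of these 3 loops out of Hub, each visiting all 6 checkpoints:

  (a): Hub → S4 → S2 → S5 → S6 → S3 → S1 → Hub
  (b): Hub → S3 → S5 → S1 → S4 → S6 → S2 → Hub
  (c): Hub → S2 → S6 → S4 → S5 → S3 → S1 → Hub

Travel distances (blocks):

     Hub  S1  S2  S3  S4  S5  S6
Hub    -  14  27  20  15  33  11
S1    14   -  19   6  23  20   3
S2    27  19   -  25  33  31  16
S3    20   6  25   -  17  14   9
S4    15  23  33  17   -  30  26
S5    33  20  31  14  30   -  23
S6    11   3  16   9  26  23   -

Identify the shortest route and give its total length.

(a): 15 + 33 + 31 + 23 + 9 + 6 + 14 = 131
(b): 20 + 14 + 20 + 23 + 26 + 16 + 27 = 146
(c): 27 + 16 + 26 + 30 + 14 + 6 + 14 = 133

131 blocks — (a) is the shortest.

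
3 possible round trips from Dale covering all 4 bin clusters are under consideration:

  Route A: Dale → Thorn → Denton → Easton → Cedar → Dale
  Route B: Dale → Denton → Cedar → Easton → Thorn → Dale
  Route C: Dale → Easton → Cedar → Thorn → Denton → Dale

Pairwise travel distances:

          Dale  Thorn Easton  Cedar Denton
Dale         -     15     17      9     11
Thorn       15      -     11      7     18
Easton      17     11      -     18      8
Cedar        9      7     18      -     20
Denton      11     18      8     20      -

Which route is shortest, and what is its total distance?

Shortest is Route A, total 68.

Route A: 15 + 18 + 8 + 18 + 9 = 68
Route B: 11 + 20 + 18 + 11 + 15 = 75
Route C: 17 + 18 + 7 + 18 + 11 = 71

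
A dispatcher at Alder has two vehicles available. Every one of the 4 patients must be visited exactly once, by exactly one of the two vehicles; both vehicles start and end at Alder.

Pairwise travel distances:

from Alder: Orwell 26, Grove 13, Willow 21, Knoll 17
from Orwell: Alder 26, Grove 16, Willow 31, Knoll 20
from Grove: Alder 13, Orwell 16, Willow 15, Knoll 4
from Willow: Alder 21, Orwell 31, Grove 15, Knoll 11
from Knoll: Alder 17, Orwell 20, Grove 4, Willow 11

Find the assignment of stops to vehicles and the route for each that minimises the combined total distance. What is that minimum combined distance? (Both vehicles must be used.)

There are 2^3 − 1 = 7 ways to divide the 4 stops into two non-empty groups. For each, the best each vehicle can do is its own shortest tour through its group:
  {Orwell} + {Grove, Willow, Knoll}: 52 + 49 = 101
  {Grove} + {Orwell, Willow, Knoll}: 26 + 78 = 104
  {Orwell, Grove} + {Willow, Knoll}: 55 + 49 = 104
  {Willow} + {Orwell, Grove, Knoll}: 42 + 63 = 105
  {Orwell, Willow} + {Grove, Knoll}: 78 + 34 = 112
  {Grove, Willow} + {Orwell, Knoll}: 49 + 63 = 112
  … (7 splits in total)
Best: vehicle 1 Alder → Orwell → Alder = 52; vehicle 2 Alder → Grove → Knoll → Willow → Alder = 49; combined 101.

101 — the smallest possible combined total.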